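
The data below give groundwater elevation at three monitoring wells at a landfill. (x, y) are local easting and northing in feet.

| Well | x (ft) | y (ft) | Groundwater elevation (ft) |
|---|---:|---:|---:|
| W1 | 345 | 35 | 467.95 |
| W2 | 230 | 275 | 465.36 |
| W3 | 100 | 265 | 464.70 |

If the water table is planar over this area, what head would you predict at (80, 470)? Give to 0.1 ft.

Three-point gradient (reference W1): Δ to W2 = (-115, 240, -2.59), Δ to W3 = (-245, 230, -3.25).
∂h/∂x = +0.005697, ∂h/∂y = -0.008062 (det = 32350).
h(80, 470) = 467.95 + (+0.005697)·(-265) + (-0.008062)·(435) = 467.95 -1.510 -3.507 = 462.933 ft.

462.9 ft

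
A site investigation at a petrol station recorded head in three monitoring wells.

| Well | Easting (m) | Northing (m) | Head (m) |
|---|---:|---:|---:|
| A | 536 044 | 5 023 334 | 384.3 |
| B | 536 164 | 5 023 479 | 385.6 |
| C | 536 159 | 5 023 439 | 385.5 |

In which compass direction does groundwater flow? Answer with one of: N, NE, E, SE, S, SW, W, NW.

W

Differences from A: to B (Δx, Δy, Δh) = (120, 145, +1.3); to C = (115, 105, +1.2).
Solve a·Δx + b·Δy = Δh: det = 120·105 − 115·145 = -4075.
∂h/∂x = [(+1.3)·105 − (+1.2)·145] / -4075 = +0.009202
∂h/∂y = [120·(+1.2) − 115·(+1.3)] / -4075 = +0.001350
Flow = −∇h = (-0.009202 east, -0.001350 north), which points west.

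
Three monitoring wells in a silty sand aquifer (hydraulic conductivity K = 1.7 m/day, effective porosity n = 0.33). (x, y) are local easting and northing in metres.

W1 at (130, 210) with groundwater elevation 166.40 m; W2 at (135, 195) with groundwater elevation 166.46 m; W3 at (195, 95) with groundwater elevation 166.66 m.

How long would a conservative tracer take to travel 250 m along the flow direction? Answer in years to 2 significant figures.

13 years

Three-point gradient (reference W1): Δ to W2 = (5, -15, +0.06), Δ to W3 = (65, -115, +0.26).
∂h/∂x = -0.007500, ∂h/∂y = -0.006500 (det = 400).
|∇h| = √(-0.007500² + -0.006500²) = 0.009925
Seepage velocity v = K·i/n = 1.7 × 0.009925 / 0.33 = 0.05113 m/day.
t = 250 / 0.05113 = 4889 days = 13.4 years.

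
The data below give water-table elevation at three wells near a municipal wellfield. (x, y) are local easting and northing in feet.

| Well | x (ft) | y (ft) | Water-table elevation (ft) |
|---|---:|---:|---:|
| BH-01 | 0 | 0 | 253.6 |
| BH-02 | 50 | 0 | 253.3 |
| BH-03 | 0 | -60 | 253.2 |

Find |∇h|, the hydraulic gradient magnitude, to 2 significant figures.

0.0090

∂h/∂x = (253.3 − 253.6) / (50 − 0) = -0.006000
∂h/∂y = (253.2 − 253.6) / (-60 − 0) = +0.006667
|∇h| = √(-0.006000² + 0.006667²) = 0.008969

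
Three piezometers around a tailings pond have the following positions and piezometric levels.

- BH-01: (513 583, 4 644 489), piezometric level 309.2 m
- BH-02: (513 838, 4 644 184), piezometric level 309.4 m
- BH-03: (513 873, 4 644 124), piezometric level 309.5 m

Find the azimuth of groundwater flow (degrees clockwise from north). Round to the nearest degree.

045°

With h = a·x + b·y + c and BH-01 as origin, the differences give:
  255·a + (-305)·b = +0.2
  290·a + (-365)·b = +0.3
Eliminate b (×(-365) and ×(-305), subtract): -4625·a = 18.50 → a = ∂h/∂x = -0.004000
Back-substitute: b = ∂h/∂y = -0.004000.
Flow direction (−∇h) has components (+0.004000 E, +0.004000 N).
Azimuth = atan2(E, N) = atan2(+0.004000, +0.004000) = 45.0° ≈ 045°.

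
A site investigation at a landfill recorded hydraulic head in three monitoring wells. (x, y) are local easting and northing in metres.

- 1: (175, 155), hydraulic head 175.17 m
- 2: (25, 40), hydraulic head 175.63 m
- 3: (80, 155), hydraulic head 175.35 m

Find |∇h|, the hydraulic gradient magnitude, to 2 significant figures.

0.0024

Differences from 1: to 2 (Δx, Δy, Δh) = (-150, -115, +0.46); to 3 = (-95, 0, +0.18).
Solve a·Δx + b·Δy = Δh: det = (-150)·0 − (-95)·(-115) = -10925.
∂h/∂x = [(+0.46)·0 − (+0.18)·(-115)] / -10925 = -0.001895
∂h/∂y = [(-150)·(+0.18) − (-95)·(+0.46)] / -10925 = -0.001529
|∇h| = √(-0.001895² + -0.001529²) = 0.002435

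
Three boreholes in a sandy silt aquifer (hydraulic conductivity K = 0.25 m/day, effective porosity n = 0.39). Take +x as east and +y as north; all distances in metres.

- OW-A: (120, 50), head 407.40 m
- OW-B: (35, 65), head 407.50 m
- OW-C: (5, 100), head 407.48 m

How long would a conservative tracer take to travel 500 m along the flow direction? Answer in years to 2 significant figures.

890 years

Differences from OW-A: to OW-B (Δx, Δy, Δh) = (-85, 15, +0.10); to OW-C = (-115, 50, +0.08).
Solve a·Δx + b·Δy = Δh: det = (-85)·50 − (-115)·15 = -2525.
∂h/∂x = [(+0.10)·50 − (+0.08)·15] / -2525 = -0.001505
∂h/∂y = [(-85)·(+0.08) − (-115)·(+0.10)] / -2525 = -0.001861
|∇h| = √(-0.001505² + -0.001861²) = 0.002393
Seepage velocity v = K·i/n = 0.25 × 0.002393 / 0.39 = 0.001534 m/day.
t = 500 / 0.001534 = 3.259e+05 days = 892 years.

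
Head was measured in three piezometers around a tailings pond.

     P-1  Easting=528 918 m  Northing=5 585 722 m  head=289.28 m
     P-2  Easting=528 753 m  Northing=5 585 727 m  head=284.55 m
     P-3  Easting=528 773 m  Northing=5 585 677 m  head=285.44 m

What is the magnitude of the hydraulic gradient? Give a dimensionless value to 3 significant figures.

With h = a·x + b·y + c and P-1 as origin, the differences give:
  (-165)·a + 5·b = -4.73
  (-145)·a + (-45)·b = -3.84
Eliminate b (×(-45) and ×5, subtract): 8150·a = 232.050 → a = ∂h/∂x = +0.02847
Back-substitute: b = ∂h/∂y = -0.006411.
|∇h| = √(0.02847² + -0.006411²) = 0.02918

0.0292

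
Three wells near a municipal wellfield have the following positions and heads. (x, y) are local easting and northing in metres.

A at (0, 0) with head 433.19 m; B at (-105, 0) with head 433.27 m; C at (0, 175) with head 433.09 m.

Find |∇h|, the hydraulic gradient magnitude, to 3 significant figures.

0.000952

∂h/∂x = (433.27 − 433.19) / (-105 − 0) = -0.0007619
∂h/∂y = (433.09 − 433.19) / (175 − 0) = -0.0005714
|∇h| = √(-0.0007619² + -0.0005714²) = 0.0009524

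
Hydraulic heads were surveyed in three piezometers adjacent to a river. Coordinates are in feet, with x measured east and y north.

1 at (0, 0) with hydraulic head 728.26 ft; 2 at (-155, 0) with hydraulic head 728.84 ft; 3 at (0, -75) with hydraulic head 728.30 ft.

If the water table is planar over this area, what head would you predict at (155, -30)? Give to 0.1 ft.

∂h/∂x = (728.84 − 728.26) / (-155 − 0) = -0.003742
∂h/∂y = (728.30 − 728.26) / (-75 − 0) = -0.0005333
h(155, -30) = 728.26 + (-0.003742)·(155) + (-0.0005333)·(-30) = 728.26 -0.580 +0.016 = 727.696 ft.

727.7 ft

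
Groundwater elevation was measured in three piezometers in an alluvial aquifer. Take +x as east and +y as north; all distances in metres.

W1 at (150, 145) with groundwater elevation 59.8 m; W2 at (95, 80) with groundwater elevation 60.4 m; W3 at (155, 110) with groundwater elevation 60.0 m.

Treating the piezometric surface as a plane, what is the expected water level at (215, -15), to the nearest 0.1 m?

60.6 m

Taking W1 as reference: W2−W1 = (-55, -65, +0.6); W3−W1 = (5, -35, +0.2).
Solve a·Δx + b·Δy = Δh: det = (-55)·(-35) − 5·(-65) = 2250.
∂h/∂x = [(+0.6)·(-35) − (+0.2)·(-65)] / 2250 = -0.003556
∂h/∂y = [(-55)·(+0.2) − 5·(+0.6)] / 2250 = -0.006222
h(215, -15) = 59.8 + (-0.003556)·(65) + (-0.006222)·(-160) = 59.8 -0.231 +0.996 = 60.564 m.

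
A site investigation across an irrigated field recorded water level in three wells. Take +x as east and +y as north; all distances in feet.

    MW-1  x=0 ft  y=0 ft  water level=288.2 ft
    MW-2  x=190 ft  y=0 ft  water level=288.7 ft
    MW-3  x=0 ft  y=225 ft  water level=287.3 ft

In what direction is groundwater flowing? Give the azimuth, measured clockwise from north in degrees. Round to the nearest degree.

∂h/∂x = (288.7 − 288.2) / (190 − 0) = +0.002632
∂h/∂y = (287.3 − 288.2) / (225 − 0) = -0.004000
Flow direction (−∇h) has components (-0.002632 E, +0.004000 N).
Azimuth = atan2(E, N) = atan2(-0.002632, +0.004000) = 326.7° ≈ 327°.

327°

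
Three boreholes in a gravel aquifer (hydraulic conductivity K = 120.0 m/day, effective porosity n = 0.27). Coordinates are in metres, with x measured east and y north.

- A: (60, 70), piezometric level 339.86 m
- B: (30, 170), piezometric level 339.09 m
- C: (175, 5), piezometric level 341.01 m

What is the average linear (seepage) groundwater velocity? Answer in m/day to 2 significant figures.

Taking A as reference: B−A = (-30, 100, -0.77); C−A = (115, -65, +1.15).
Determinant of the coordinate differences = (-30)·(-65) − 115·100 = -9550.
∂h/∂x = [(-0.77)·(-65) − (+1.15)·100] / -9550 = +0.006801
∂h/∂y = [(-30)·(+1.15) − 115·(-0.77)] / -9550 = -0.005660
|∇h| = √(0.006801² + -0.005660²) = 0.008848
Seepage velocity v = K·i/n = 120.0 × 0.008848 / 0.27 = 3.932 m/day.

3.9 m/day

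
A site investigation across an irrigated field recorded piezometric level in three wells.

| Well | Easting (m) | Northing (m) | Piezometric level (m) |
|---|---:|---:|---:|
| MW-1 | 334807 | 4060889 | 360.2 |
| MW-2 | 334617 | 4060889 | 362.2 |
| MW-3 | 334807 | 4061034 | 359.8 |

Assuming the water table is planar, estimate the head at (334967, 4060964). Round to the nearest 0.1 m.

∂h/∂x = (362.2 − 360.2) / (334617 − 334807) = -0.01053
∂h/∂y = (359.8 − 360.2) / (4061034 − 4060889) = -0.002759
h(334967, 4060964) = 360.2 + (-0.01053)·(160) + (-0.002759)·(75) = 360.2 -1.684 -0.207 = 358.309 m.

358.3 m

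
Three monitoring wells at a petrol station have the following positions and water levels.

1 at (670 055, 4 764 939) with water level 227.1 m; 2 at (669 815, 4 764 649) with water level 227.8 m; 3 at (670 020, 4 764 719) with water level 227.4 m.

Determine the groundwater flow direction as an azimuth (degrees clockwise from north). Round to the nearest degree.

Differences from 1: to 2 (Δx, Δy, Δh) = (-240, -290, +0.7); to 3 = (-35, -220, +0.3).
Determinant of the coordinate differences = (-240)·(-220) − (-35)·(-290) = 42650.
∂h/∂x = [(+0.7)·(-220) − (+0.3)·(-290)] / 42650 = -0.001571
∂h/∂y = [(-240)·(+0.3) − (-35)·(+0.7)] / 42650 = -0.001114
Flow direction (−∇h) has components (+0.001571 E, +0.001114 N).
Azimuth = atan2(E, N) = atan2(+0.001571, +0.001114) = 54.7° ≈ 055°.

055°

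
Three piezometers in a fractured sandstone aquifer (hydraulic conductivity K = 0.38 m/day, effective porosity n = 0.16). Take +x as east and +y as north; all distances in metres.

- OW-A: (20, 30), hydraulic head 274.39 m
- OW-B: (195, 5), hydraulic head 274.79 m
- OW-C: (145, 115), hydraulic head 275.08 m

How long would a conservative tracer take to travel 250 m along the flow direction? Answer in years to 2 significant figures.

Taking OW-A as reference: OW-B−OW-A = (175, -25, +0.40); OW-C−OW-A = (125, 85, +0.69).
Solve a·Δx + b·Δy = Δh: det = 175·85 − 125·(-25) = 18000.
∂h/∂x = [(+0.40)·85 − (+0.69)·(-25)] / 18000 = +0.002847
∂h/∂y = [175·(+0.69) − 125·(+0.40)] / 18000 = +0.003931
|∇h| = √(0.002847² + 0.003931²) = 0.004854
Seepage velocity v = K·i/n = 0.38 × 0.004854 / 0.16 = 0.01153 m/day.
t = 250 / 0.01153 = 2.168e+04 days = 59.4 years.

59 years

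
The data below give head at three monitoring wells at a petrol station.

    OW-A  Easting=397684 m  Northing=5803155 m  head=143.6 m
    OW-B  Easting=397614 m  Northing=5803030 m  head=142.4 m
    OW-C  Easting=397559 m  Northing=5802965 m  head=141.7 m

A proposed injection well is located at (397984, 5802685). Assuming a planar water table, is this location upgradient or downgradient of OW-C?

downgradient

Three-point gradient (reference OW-A): Δ to OW-B = (-70, -125, -1.2), Δ to OW-C = (-125, -190, -1.9).
∂h/∂x = +0.004086, ∂h/∂y = +0.007312 (det = -2325).
Head at (397984, 5802685) = 143.6 + (+0.004086)·(300) + (+0.007312)·(-470) = 141.39 m.
That is lower than the 141.7 m at OW-C, so the point is downgradient.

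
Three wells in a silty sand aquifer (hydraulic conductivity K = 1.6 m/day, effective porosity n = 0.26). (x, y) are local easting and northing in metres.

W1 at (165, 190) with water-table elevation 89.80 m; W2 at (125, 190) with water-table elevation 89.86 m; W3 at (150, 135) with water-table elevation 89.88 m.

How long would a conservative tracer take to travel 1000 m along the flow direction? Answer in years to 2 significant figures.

With h = a·x + b·y + c and W1 as origin, the differences give:
  (-40)·a + 0·b = +0.06
  (-15)·a + (-55)·b = +0.08
Eliminate b (×(-55) and ×0, subtract): 2200·a = -3.300 → a = ∂h/∂x = -0.001500
Back-substitute: b = ∂h/∂y = -0.001045.
|∇h| = √(-0.001500² + -0.001045²) = 0.001828
Seepage velocity v = K·i/n = 1.6 × 0.001828 / 0.26 = 0.01125 m/day.
t = 1000 / 0.01125 = 8.889e+04 days = 243 years.

240 years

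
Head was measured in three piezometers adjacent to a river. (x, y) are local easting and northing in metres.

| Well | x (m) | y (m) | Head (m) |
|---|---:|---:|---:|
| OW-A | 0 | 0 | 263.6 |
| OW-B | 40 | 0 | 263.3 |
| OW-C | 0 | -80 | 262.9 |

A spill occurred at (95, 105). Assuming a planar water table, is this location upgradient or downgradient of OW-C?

upgradient

∂h/∂x = (263.3 − 263.6) / (40 − 0) = -0.007500
∂h/∂y = (262.9 − 263.6) / (-80 − 0) = +0.008750
Head at (95, 105) = 263.6 + (-0.007500)·(95) + (+0.008750)·(105) = 263.81 m.
That is higher than the 262.9 m at OW-C, so the point is upgradient.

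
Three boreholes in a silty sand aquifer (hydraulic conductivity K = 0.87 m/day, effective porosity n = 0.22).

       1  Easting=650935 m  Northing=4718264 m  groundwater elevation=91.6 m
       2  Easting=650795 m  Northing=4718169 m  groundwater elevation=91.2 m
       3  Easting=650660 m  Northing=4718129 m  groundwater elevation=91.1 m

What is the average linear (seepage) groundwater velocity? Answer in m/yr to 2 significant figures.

8.1 m/yr

Differences from 1: to 2 (Δx, Δy, Δh) = (-140, -95, -0.4); to 3 = (-275, -135, -0.5).
Solve a·Δx + b·Δy = Δh: det = (-140)·(-135) − (-275)·(-95) = -7225.
∂h/∂x = [(-0.4)·(-135) − (-0.5)·(-95)] / -7225 = -0.0008997
∂h/∂y = [(-140)·(-0.5) − (-275)·(-0.4)] / -7225 = +0.005536
|∇h| = √(-0.0008997² + 0.005536²) = 0.005609
Seepage velocity v = K·i/n = 0.87 × 0.005609 / 0.22 = 0.02218 m/day = 8.101 m/yr.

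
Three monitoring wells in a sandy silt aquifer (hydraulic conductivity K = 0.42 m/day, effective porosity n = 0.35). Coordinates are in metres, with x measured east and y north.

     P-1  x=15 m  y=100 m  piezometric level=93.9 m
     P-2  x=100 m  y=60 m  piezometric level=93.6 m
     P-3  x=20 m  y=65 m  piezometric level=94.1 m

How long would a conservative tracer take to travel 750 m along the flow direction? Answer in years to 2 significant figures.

Taking P-1 as reference: P-2−P-1 = (85, -40, -0.3); P-3−P-1 = (5, -35, +0.2).
Determinant of the coordinate differences = 85·(-35) − 5·(-40) = -2775.
∂h/∂x = [(-0.3)·(-35) − (+0.2)·(-40)] / -2775 = -0.006667
∂h/∂y = [85·(+0.2) − 5·(-0.3)] / -2775 = -0.006667
|∇h| = √(-0.006667² + -0.006667²) = 0.009429
Seepage velocity v = K·i/n = 0.42 × 0.009429 / 0.35 = 0.01131 m/day.
t = 750 / 0.01131 = 6.631e+04 days = 182 years.

180 years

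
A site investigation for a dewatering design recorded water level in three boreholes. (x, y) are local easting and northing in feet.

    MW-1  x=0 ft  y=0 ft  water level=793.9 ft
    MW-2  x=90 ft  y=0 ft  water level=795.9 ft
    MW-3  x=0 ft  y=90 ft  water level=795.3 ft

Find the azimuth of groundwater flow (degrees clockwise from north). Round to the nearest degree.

235°

∂h/∂x = (795.9 − 793.9) / (90 − 0) = +0.02222
∂h/∂y = (795.3 − 793.9) / (90 − 0) = +0.01556
Flow direction (−∇h) has components (-0.02222 E, -0.01556 N).
Azimuth = atan2(E, N) = atan2(-0.02222, -0.01556) = 235.0° ≈ 235°.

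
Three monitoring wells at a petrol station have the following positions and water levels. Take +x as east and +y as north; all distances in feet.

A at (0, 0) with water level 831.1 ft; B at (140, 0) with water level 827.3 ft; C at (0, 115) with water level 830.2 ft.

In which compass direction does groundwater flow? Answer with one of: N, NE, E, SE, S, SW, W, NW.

E

∂h/∂x = (827.3 − 831.1) / (140 − 0) = -0.02714
∂h/∂y = (830.2 − 831.1) / (115 − 0) = -0.007826
Flow = −∇h = (+0.02714 east, +0.007826 north), which points east.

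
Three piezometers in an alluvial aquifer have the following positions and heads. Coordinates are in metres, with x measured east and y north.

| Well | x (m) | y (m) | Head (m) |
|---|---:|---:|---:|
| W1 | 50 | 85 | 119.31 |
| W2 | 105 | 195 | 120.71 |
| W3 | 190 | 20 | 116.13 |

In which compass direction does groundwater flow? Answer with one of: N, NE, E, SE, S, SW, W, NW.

SE

With h = a·x + b·y + c and W1 as origin, the differences give:
  55·a + 110·b = +1.40
  140·a + (-65)·b = -3.18
Eliminate b (×(-65) and ×110, subtract): -18975·a = 258.800 → a = ∂h/∂x = -0.01364
Back-substitute: b = ∂h/∂y = +0.01955.
Flow = −∇h = (+0.01364 east, -0.01955 north), which points southeast.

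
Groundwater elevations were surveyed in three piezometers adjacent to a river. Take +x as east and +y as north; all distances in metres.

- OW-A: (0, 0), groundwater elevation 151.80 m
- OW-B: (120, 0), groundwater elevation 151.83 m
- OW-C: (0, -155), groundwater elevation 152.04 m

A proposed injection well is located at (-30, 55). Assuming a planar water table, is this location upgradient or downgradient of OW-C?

downgradient

∂h/∂x = (151.83 − 151.80) / (120 − 0) = +0.0002500
∂h/∂y = (152.04 − 151.80) / (-155 − 0) = -0.001548
Head at (-30, 55) = 151.80 + (+0.0002500)·(-30) + (-0.001548)·(55) = 151.71 m.
That is lower than the 152.04 m at OW-C, so the point is downgradient.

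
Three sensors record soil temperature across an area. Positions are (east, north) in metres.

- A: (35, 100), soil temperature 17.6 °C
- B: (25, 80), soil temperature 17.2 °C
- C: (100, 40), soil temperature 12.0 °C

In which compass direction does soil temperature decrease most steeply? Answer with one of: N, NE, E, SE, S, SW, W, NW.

Taking A as reference: B−A = (-10, -20, -0.4); C−A = (65, -60, -5.6).
Solve a·Δx + b·Δy = ΔT: det = (-10)·(-60) − 65·(-20) = 1900.
∂T/∂x = [(-0.4)·(-60) − (-5.6)·(-20)] / 1900 = -0.04632
∂T/∂y = [(-10)·(-5.6) − 65·(-0.4)] / 1900 = +0.04316
Steepest decrease is along −∇f = (+0.04632 E, -0.04316 N) → southeast.

SE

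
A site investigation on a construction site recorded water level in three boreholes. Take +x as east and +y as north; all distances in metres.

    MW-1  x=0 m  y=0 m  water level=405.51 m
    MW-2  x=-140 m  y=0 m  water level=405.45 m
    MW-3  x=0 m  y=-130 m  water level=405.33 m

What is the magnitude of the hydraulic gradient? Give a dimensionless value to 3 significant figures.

0.00145

∂h/∂x = (405.45 − 405.51) / (-140 − 0) = +0.0004286
∂h/∂y = (405.33 − 405.51) / (-130 − 0) = +0.001385
|∇h| = √(0.0004286² + 0.001385²) = 0.00145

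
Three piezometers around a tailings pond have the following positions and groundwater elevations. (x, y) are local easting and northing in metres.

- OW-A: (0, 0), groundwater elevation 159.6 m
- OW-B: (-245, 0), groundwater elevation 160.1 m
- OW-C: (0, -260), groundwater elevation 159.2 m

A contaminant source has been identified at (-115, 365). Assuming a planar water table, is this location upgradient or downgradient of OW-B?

∂h/∂x = (160.1 − 159.6) / (-245 − 0) = -0.002041
∂h/∂y = (159.2 − 159.6) / (-260 − 0) = +0.001538
Head at (-115, 365) = 159.6 + (-0.002041)·(-115) + (+0.001538)·(365) = 160.40 m.
That is higher than the 160.1 m at OW-B, so the point is upgradient.

upgradient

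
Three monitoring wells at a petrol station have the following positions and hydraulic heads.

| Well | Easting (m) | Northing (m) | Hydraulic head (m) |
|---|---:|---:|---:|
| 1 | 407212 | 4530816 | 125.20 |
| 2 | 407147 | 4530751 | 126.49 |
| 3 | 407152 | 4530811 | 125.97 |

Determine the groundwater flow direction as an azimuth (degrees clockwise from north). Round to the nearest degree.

Three-point gradient (reference 1): Δ to 2 = (-65, -65, +1.29), Δ to 3 = (-60, -5, +0.77).
∂h/∂x = -0.01220, ∂h/∂y = -0.007650 (det = -3575).
Flow direction (−∇h) has components (+0.01220 E, +0.007650 N).
Azimuth = atan2(E, N) = atan2(+0.01220, +0.007650) = 57.9° ≈ 058°.

058°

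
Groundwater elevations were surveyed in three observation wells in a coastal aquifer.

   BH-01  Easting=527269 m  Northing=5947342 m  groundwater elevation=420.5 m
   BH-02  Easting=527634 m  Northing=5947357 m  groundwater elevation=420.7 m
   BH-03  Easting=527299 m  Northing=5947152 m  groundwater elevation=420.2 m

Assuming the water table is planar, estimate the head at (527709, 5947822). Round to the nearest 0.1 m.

421.5 m

With h = a·x + b·y + c and BH-01 as origin, the differences give:
  365·a + 15·b = +0.2
  30·a + (-190)·b = -0.3
Eliminate b (×(-190) and ×15, subtract): -69800·a = -33.50 → a = ∂h/∂x = +0.0004799
Back-substitute: b = ∂h/∂y = +0.001655.
h(527709, 5947822) = 420.5 + (+0.0004799)·(440) + (+0.001655)·(480) = 420.5 +0.211 +0.794 = 421.505 m.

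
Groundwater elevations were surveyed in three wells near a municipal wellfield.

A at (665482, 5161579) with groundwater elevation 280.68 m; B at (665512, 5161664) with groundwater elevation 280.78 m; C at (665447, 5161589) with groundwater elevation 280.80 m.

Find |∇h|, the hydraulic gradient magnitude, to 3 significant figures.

Differences from A: to B (Δx, Δy, Δh) = (30, 85, +0.10); to C = (-35, 10, +0.12).
Determinant of the coordinate differences = 30·10 − (-35)·85 = 3275.
∂h/∂x = [(+0.10)·10 − (+0.12)·85] / 3275 = -0.002809
∂h/∂y = [30·(+0.12) − (-35)·(+0.10)] / 3275 = +0.002168
|∇h| = √(-0.002809² + 0.002168²) = 0.003548

0.00355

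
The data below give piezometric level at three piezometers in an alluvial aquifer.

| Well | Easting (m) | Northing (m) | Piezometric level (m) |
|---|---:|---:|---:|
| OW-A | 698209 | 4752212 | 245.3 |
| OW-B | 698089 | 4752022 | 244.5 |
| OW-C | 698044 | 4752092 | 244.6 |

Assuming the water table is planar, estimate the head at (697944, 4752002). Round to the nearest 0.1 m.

Three-point gradient (reference OW-A): Δ to OW-B = (-120, -190, -0.8), Δ to OW-C = (-165, -120, -0.7).
∂h/∂x = +0.002183, ∂h/∂y = +0.002832 (det = -16950).
h(697944, 4752002) = 245.3 + (+0.002183)·(-265) + (+0.002832)·(-210) = 245.3 -0.578 -0.595 = 244.127 m.

244.1 m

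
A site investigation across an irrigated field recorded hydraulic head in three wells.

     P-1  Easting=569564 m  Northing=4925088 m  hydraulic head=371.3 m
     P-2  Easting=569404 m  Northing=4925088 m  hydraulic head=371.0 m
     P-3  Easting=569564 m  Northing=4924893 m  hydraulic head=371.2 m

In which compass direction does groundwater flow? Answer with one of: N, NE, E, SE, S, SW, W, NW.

W

∂h/∂x = (371.0 − 371.3) / (569404 − 569564) = +0.001875
∂h/∂y = (371.2 − 371.3) / (4924893 − 4925088) = +0.0005128
Flow = −∇h = (-0.001875 east, -0.0005128 north), which points west.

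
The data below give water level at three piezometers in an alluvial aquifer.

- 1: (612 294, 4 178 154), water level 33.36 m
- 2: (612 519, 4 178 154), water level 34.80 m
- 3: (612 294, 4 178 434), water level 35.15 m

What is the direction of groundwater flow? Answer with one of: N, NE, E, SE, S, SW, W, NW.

∂h/∂x = (34.80 − 33.36) / (612519 − 612294) = +0.006400
∂h/∂y = (35.15 − 33.36) / (4178434 − 4178154) = +0.006393
Flow = −∇h = (-0.006400 east, -0.006393 north), which points southwest.

SW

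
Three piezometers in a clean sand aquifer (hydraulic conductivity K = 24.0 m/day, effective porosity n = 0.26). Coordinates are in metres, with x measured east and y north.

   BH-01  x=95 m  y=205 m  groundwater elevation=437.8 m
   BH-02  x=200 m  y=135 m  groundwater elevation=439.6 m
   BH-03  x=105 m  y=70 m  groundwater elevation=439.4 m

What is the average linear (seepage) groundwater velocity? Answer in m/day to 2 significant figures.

1.4 m/day

Three-point gradient (reference BH-01): Δ to BH-02 = (105, -70, +1.8), Δ to BH-03 = (10, -135, +1.6).
∂h/∂x = +0.009722, ∂h/∂y = -0.01113 (det = -13475).
|∇h| = √(0.009722² + -0.01113²) = 0.01478
Seepage velocity v = K·i/n = 24.0 × 0.01478 / 0.26 = 1.364 m/day.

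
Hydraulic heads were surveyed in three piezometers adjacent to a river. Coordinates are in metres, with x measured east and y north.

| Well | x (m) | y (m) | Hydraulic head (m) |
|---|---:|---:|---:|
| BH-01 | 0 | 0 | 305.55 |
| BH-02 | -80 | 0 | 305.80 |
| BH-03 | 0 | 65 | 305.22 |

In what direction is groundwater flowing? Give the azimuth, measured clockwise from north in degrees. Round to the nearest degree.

032°

∂h/∂x = (305.80 − 305.55) / (-80 − 0) = -0.003125
∂h/∂y = (305.22 − 305.55) / (65 − 0) = -0.005077
Flow direction (−∇h) has components (+0.003125 E, +0.005077 N).
Azimuth = atan2(E, N) = atan2(+0.003125, +0.005077) = 31.6° ≈ 032°.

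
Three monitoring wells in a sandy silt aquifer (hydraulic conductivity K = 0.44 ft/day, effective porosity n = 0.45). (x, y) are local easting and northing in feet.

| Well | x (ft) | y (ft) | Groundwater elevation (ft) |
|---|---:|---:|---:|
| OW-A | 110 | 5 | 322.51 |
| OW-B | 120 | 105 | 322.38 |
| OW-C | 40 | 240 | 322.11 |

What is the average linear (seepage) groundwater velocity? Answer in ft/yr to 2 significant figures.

Taking OW-A as reference: OW-B−OW-A = (10, 100, -0.13); OW-C−OW-A = (-70, 235, -0.40).
Determinant of the coordinate differences = 10·235 − (-70)·100 = 9350.
∂h/∂x = [(-0.13)·235 − (-0.40)·100] / 9350 = +0.001011
∂h/∂y = [10·(-0.40) − (-70)·(-0.13)] / 9350 = -0.001401
|∇h| = √(0.001011² + -0.001401²) = 0.001728
Seepage velocity v = K·i/n = 0.44 × 0.001728 / 0.45 = 0.00169 ft/day = 0.6173 ft/yr.

0.62 ft/yr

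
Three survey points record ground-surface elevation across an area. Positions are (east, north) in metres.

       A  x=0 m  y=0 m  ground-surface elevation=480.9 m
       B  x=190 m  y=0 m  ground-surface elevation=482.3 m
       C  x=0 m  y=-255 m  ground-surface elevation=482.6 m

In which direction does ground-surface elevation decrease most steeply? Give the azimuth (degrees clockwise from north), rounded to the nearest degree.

∂z/∂x = (482.3 − 480.9) / (190 − 0) = +0.007368
∂z/∂y = (482.6 − 480.9) / (-255 − 0) = -0.006667
Steepest decrease is along −∇f: components (-0.007368 E, +0.006667 N).
Azimuth = atan2(-0.007368, +0.006667) = 312.1° ≈ 312°.

312°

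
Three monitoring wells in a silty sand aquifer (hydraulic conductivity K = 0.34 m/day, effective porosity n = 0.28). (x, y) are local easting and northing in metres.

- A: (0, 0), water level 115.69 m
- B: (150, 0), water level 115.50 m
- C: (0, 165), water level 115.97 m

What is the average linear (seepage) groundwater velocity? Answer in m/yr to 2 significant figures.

0.94 m/yr

∂h/∂x = (115.50 − 115.69) / (150 − 0) = -0.001267
∂h/∂y = (115.97 − 115.69) / (165 − 0) = +0.001697
|∇h| = √(-0.001267² + 0.001697²) = 0.002118
Seepage velocity v = K·i/n = 0.34 × 0.002118 / 0.28 = 0.002572 m/day = 0.9394 m/yr.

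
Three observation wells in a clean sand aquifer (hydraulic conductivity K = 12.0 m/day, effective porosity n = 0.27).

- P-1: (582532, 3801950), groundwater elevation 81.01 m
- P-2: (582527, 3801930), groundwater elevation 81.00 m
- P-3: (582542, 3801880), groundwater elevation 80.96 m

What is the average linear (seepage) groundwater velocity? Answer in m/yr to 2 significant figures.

Three-point gradient (reference P-1): Δ to P-2 = (-5, -20, -0.01), Δ to P-3 = (10, -70, -0.05).
∂h/∂x = -0.0005455, ∂h/∂y = +0.0006364 (det = 550).
|∇h| = √(-0.0005455² + 0.0006364²) = 0.0008382
Seepage velocity v = K·i/n = 12.0 × 0.0008382 / 0.27 = 0.03725 m/day = 13.61 m/yr.

14 m/yr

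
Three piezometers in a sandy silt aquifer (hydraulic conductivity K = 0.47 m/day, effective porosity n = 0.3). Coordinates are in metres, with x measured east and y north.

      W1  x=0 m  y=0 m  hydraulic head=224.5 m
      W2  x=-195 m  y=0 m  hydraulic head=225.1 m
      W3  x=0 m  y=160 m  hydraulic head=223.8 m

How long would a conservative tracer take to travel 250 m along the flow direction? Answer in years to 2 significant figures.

∂h/∂x = (225.1 − 224.5) / (-195 − 0) = -0.003077
∂h/∂y = (223.8 − 224.5) / (160 − 0) = -0.004375
|∇h| = √(-0.003077² + -0.004375²) = 0.005349
Seepage velocity v = K·i/n = 0.47 × 0.005349 / 0.3 = 0.00838 m/day.
t = 250 / 0.00838 = 2.983e+04 days = 81.7 years.

82 years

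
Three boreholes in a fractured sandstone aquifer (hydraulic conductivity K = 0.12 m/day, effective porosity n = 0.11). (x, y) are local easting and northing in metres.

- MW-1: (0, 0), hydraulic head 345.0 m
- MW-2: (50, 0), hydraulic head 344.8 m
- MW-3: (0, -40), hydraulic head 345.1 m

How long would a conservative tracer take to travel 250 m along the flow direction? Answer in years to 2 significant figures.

∂h/∂x = (344.8 − 345.0) / (50 − 0) = -0.004000
∂h/∂y = (345.1 − 345.0) / (-40 − 0) = -0.002500
|∇h| = √(-0.004000² + -0.002500²) = 0.004717
Seepage velocity v = K·i/n = 0.12 × 0.004717 / 0.11 = 0.005146 m/day.
t = 250 / 0.005146 = 4.858e+04 days = 133 years.

130 years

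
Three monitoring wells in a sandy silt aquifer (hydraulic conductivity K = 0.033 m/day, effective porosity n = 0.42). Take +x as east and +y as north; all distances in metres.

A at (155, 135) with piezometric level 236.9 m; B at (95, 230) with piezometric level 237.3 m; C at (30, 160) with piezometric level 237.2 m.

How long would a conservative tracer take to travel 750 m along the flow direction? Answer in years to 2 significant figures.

Differences from A: to B (Δx, Δy, Δh) = (-60, 95, +0.4); to C = (-125, 25, +0.3).
Solve a·Δx + b·Δy = Δh: det = (-60)·25 − (-125)·95 = 10375.
∂h/∂x = [(+0.4)·25 − (+0.3)·95] / 10375 = -0.001783
∂h/∂y = [(-60)·(+0.3) − (-125)·(+0.4)] / 10375 = +0.003084
|∇h| = √(-0.001783² + 0.003084²) = 0.003562
Seepage velocity v = K·i/n = 0.033 × 0.003562 / 0.42 = 0.0002799 m/day.
t = 750 / 0.0002799 = 2.68e+06 days = 7.34e+03 years.

7300 years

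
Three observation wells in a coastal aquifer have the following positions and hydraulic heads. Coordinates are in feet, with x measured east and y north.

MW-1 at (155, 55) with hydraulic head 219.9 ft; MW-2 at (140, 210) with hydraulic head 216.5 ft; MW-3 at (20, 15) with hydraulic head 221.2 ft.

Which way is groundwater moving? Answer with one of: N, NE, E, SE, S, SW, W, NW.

With h = a·x + b·y + c and MW-1 as origin, the differences give:
  (-15)·a + 155·b = -3.4
  (-135)·a + (-40)·b = +1.3
Eliminate b (×(-40) and ×155, subtract): 21525·a = -65.50 → a = ∂h/∂x = -0.003043
Back-substitute: b = ∂h/∂y = -0.02223.
Flow = −∇h = (+0.003043 east, +0.02223 north), which points north.

N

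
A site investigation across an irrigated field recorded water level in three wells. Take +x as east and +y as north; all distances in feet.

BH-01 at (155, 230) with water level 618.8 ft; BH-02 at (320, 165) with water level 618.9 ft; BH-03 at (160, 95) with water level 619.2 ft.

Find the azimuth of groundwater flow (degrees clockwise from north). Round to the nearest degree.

Three-point gradient (reference BH-01): Δ to BH-02 = (165, -65, +0.1), Δ to BH-03 = (5, -135, +0.4).
∂h/∂x = -0.0005695, ∂h/∂y = -0.002984 (det = -21950).
Flow direction (−∇h) has components (+0.0005695 E, +0.002984 N).
Azimuth = atan2(E, N) = atan2(+0.0005695, +0.002984) = 10.8° ≈ 011°.

011°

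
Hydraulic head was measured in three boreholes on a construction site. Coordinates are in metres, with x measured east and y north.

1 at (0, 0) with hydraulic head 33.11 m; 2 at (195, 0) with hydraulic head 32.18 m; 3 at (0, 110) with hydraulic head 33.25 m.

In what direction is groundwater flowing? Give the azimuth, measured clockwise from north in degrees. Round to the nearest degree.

∂h/∂x = (32.18 − 33.11) / (195 − 0) = -0.004769
∂h/∂y = (33.25 − 33.11) / (110 − 0) = +0.001273
Flow direction (−∇h) has components (+0.004769 E, -0.001273 N).
Azimuth = atan2(E, N) = atan2(+0.004769, -0.001273) = 104.9° ≈ 105°.

105°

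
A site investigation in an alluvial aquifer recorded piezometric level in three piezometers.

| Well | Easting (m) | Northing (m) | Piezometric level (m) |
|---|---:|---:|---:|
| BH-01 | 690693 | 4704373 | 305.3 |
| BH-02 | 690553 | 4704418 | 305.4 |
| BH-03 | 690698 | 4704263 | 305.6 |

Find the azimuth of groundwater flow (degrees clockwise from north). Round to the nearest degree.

030°

With h = a·x + b·y + c and BH-01 as origin, the differences give:
  (-140)·a + 45·b = +0.1
  5·a + (-110)·b = +0.3
Eliminate b (×(-110) and ×45, subtract): 15175·a = -24.50 → a = ∂h/∂x = -0.001614
Back-substitute: b = ∂h/∂y = -0.002801.
Flow direction (−∇h) has components (+0.001614 E, +0.002801 N).
Azimuth = atan2(E, N) = atan2(+0.001614, +0.002801) = 30.0° ≈ 030°.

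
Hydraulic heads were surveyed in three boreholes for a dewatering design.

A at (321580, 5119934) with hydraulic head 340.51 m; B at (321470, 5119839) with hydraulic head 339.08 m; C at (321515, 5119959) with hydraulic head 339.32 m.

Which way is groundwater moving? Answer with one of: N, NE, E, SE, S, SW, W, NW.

W

Differences from A: to B (Δx, Δy, Δh) = (-110, -95, -1.43); to C = (-65, 25, -1.19).
Solve a·Δx + b·Δy = Δh: det = (-110)·25 − (-65)·(-95) = -8925.
∂h/∂x = [(-1.43)·25 − (-1.19)·(-95)] / -8925 = +0.01667
∂h/∂y = [(-110)·(-1.19) − (-65)·(-1.43)] / -8925 = -0.004252
Flow = −∇h = (-0.01667 east, +0.004252 north), which points west.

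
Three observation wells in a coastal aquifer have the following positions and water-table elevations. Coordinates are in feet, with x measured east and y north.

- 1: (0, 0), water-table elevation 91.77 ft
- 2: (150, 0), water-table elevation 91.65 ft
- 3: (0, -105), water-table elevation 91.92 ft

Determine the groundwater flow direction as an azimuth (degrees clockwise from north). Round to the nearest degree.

∂h/∂x = (91.65 − 91.77) / (150 − 0) = -0.0008000
∂h/∂y = (91.92 − 91.77) / (-105 − 0) = -0.001429
Flow direction (−∇h) has components (+0.0008000 E, +0.001429 N).
Azimuth = atan2(E, N) = atan2(+0.0008000, +0.001429) = 29.2° ≈ 029°.

029°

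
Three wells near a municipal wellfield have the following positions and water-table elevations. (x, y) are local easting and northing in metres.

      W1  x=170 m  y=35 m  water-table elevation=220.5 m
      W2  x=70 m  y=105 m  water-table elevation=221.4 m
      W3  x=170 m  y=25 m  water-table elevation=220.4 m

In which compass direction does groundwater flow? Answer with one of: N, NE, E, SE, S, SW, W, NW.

Taking W1 as reference: W2−W1 = (-100, 70, +0.9); W3−W1 = (0, -10, -0.1).
Solve a·Δx + b·Δy = Δh: det = (-100)·(-10) − 0·70 = 1000.
∂h/∂x = [(+0.9)·(-10) − (-0.1)·70] / 1000 = -0.002000
∂h/∂y = [(-100)·(-0.1) − 0·(+0.9)] / 1000 = +0.010000
Flow = −∇h = (+0.002000 east, -0.010000 north), which points south.

S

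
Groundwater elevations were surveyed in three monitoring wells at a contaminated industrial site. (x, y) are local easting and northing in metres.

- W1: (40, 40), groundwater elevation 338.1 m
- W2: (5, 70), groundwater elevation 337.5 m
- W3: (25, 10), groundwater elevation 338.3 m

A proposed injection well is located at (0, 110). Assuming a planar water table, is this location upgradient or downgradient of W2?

Differences from W1: to W2 (Δx, Δy, Δh) = (-35, 30, -0.6); to W3 = (-15, -30, +0.2).
Solve a·Δx + b·Δy = Δh: det = (-35)·(-30) − (-15)·30 = 1500.
∂h/∂x = [(-0.6)·(-30) − (+0.2)·30] / 1500 = +0.008000
∂h/∂y = [(-35)·(+0.2) − (-15)·(-0.6)] / 1500 = -0.01067
Head at (0, 110) = 338.1 + (+0.008000)·(-40) + (-0.01067)·(70) = 337.03 m.
That is lower than the 337.5 m at W2, so the point is downgradient.

downgradient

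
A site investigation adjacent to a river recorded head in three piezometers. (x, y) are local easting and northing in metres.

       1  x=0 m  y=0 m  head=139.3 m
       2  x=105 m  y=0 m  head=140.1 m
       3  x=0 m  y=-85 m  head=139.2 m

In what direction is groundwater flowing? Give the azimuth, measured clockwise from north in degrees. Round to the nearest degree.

261°

∂h/∂x = (140.1 − 139.3) / (105 − 0) = +0.007619
∂h/∂y = (139.2 − 139.3) / (-85 − 0) = +0.001176
Flow direction (−∇h) has components (-0.007619 E, -0.001176 N).
Azimuth = atan2(E, N) = atan2(-0.007619, -0.001176) = 261.2° ≈ 261°.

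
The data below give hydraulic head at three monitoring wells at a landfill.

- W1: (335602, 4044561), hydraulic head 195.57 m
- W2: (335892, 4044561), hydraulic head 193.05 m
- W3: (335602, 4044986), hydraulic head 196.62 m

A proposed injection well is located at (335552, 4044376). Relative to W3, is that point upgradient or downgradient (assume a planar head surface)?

downgradient

∂h/∂x = (193.05 − 195.57) / (335892 − 335602) = -0.008690
∂h/∂y = (196.62 − 195.57) / (4044986 − 4044561) = +0.002471
Head at (335552, 4044376) = 195.57 + (-0.008690)·(-50) + (+0.002471)·(-185) = 195.55 m.
That is lower than the 196.62 m at W3, so the point is downgradient.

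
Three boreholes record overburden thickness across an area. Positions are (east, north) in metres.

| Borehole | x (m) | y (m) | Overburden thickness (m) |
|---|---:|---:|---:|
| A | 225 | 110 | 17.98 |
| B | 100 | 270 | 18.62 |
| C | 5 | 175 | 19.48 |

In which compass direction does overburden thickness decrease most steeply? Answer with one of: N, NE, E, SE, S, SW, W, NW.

Three-point gradient (reference A): Δ to B = (-125, 160, +0.64), Δ to C = (-220, 65, +1.50).
∂d/∂x = -0.007328, ∂d/∂y = -0.001725 (det = 27075).
Steepest decrease is along −∇f = (+0.007328 E, +0.001725 N) → east.

E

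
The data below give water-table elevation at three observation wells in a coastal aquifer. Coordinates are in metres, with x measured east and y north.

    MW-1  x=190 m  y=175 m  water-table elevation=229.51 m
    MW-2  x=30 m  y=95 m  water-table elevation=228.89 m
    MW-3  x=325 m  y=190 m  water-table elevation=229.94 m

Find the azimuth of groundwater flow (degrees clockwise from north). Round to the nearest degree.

With h = a·x + b·y + c and MW-1 as origin, the differences give:
  (-160)·a + (-80)·b = -0.62
  135·a + 15·b = +0.43
Eliminate b (×15 and ×(-80), subtract): 8400·a = 25.100 → a = ∂h/∂x = +0.002988
Back-substitute: b = ∂h/∂y = +0.001774.
Flow direction (−∇h) has components (-0.002988 E, -0.001774 N).
Azimuth = atan2(E, N) = atan2(-0.002988, -0.001774) = 239.3° ≈ 239°.

239°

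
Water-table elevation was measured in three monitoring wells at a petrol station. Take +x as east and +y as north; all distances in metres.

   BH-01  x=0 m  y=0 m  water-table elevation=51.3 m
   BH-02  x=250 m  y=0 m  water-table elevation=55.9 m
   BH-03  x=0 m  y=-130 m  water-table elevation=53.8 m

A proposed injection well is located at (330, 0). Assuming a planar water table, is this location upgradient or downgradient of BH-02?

∂h/∂x = (55.9 − 51.3) / (250 − 0) = +0.01840
∂h/∂y = (53.8 − 51.3) / (-130 − 0) = -0.01923
Head at (330, 0) = 51.3 + (+0.01840)·(330) + (-0.01923)·(0) = 57.37 m.
That is higher than the 55.9 m at BH-02, so the point is upgradient.

upgradient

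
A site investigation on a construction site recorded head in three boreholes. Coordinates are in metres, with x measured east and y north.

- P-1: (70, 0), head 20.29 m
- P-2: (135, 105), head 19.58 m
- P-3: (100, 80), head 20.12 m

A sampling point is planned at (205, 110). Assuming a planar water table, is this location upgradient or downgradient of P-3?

Differences from P-1: to P-2 (Δx, Δy, Δh) = (65, 105, -0.71); to P-3 = (30, 80, -0.17).
Solve a·Δx + b·Δy = Δh: det = 65·80 − 30·105 = 2050.
∂h/∂x = [(-0.71)·80 − (-0.17)·105] / 2050 = -0.01900
∂h/∂y = [65·(-0.17) − 30·(-0.71)] / 2050 = +0.005000
Head at (205, 110) = 20.29 + (-0.01900)·(135) + (+0.005000)·(110) = 18.27 m.
That is lower than the 20.12 m at P-3, so the point is downgradient.

downgradient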